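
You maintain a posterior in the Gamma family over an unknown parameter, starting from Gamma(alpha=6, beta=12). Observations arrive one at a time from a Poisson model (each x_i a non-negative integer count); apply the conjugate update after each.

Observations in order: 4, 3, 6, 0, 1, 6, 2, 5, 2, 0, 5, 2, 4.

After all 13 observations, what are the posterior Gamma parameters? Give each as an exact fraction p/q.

alpha=46, beta=25

obs 1: x=4 → posterior Gamma(10, 13)
obs 2: x=3 → posterior Gamma(13, 14)
obs 3: x=6 → posterior Gamma(19, 15)
obs 4: x=0 → posterior Gamma(19, 16)
obs 5: x=1 → posterior Gamma(20, 17)
obs 6: x=6 → posterior Gamma(26, 18)
obs 7: x=2 → posterior Gamma(28, 19)
obs 8: x=5 → posterior Gamma(33, 20)
obs 9: x=2 → posterior Gamma(35, 21)
obs 10: x=0 → posterior Gamma(35, 22)
obs 11: x=5 → posterior Gamma(40, 23)
obs 12: x=2 → posterior Gamma(42, 24)
obs 13: x=4 → posterior Gamma(46, 25)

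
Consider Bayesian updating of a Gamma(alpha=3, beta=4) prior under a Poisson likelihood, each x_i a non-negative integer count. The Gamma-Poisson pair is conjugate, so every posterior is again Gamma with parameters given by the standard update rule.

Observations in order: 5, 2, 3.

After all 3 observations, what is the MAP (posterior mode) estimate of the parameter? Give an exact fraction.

12/7

obs 1: x=5 → posterior Gamma(8, 5)
obs 2: x=2 → posterior Gamma(10, 6)
obs 3: x=3 → posterior Gamma(13, 7)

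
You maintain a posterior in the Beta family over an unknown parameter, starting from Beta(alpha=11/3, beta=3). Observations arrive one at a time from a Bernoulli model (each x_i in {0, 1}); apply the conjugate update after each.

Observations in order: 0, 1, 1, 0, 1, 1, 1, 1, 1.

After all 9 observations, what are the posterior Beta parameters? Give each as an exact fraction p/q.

obs 1: x=0 → posterior Beta(11/3, 4)
obs 2: x=1 → posterior Beta(14/3, 4)
obs 3: x=1 → posterior Beta(17/3, 4)
obs 4: x=0 → posterior Beta(17/3, 5)
obs 5: x=1 → posterior Beta(20/3, 5)
obs 6: x=1 → posterior Beta(23/3, 5)
obs 7: x=1 → posterior Beta(26/3, 5)
obs 8: x=1 → posterior Beta(29/3, 5)
obs 9: x=1 → posterior Beta(32/3, 5)

alpha=32/3, beta=5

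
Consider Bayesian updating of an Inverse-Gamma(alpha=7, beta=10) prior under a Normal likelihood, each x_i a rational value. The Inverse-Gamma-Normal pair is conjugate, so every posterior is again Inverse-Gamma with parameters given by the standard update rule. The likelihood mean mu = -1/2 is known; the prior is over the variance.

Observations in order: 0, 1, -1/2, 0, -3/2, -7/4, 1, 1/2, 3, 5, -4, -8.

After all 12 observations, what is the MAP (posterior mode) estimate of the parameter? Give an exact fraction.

obs 1: x=0 → posterior Inverse-Gamma(15/2, 81/8)
obs 2: x=1 → posterior Inverse-Gamma(8, 45/4)
obs 3: x=-1/2 → posterior Inverse-Gamma(17/2, 45/4)
obs 4: x=0 → posterior Inverse-Gamma(9, 91/8)
obs 5: x=-3/2 → posterior Inverse-Gamma(19/2, 95/8)
obs 6: x=-7/4 → posterior Inverse-Gamma(10, 405/32)
obs 7: x=1 → posterior Inverse-Gamma(21/2, 441/32)
obs 8: x=1/2 → posterior Inverse-Gamma(11, 457/32)
obs 9: x=3 → posterior Inverse-Gamma(23/2, 653/32)
obs 10: x=5 → posterior Inverse-Gamma(12, 1137/32)
obs 11: x=-4 → posterior Inverse-Gamma(25/2, 1333/32)
obs 12: x=-8 → posterior Inverse-Gamma(13, 2233/32)

319/64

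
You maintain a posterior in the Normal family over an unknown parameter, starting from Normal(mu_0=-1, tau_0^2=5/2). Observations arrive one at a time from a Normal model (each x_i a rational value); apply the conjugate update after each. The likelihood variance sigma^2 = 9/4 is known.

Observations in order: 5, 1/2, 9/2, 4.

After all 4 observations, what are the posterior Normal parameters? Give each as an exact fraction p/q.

obs 1: x=5 → posterior Normal(41/19, 45/38)
obs 2: x=1/2 → posterior Normal(46/29, 45/58)
obs 3: x=9/2 → posterior Normal(7/3, 15/26)
obs 4: x=4 → posterior Normal(131/49, 45/98)

mu_0=131/49, tau_0^2=45/98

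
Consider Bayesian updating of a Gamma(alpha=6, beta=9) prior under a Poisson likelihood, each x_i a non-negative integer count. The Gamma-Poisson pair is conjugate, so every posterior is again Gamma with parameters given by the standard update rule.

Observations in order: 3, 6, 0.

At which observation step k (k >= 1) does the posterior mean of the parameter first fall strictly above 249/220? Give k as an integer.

k = 2

obs 1: x=3 → posterior Gamma(9, 10)
obs 2: x=6 → posterior Gamma(15, 11)
obs 3: x=0 → posterior Gamma(15, 12)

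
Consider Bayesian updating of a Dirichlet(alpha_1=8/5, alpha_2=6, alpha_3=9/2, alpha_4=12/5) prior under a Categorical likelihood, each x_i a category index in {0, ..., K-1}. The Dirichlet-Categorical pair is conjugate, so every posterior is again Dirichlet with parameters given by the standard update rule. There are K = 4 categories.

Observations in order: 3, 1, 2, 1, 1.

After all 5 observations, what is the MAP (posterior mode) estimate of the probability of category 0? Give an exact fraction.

6/155

obs 1: x=3 → posterior Dirichlet(8/5, 6, 9/2, 17/5)
obs 2: x=1 → posterior Dirichlet(8/5, 7, 9/2, 17/5)
obs 3: x=2 → posterior Dirichlet(8/5, 7, 11/2, 17/5)
obs 4: x=1 → posterior Dirichlet(8/5, 8, 11/2, 17/5)
obs 5: x=1 → posterior Dirichlet(8/5, 9, 11/2, 17/5)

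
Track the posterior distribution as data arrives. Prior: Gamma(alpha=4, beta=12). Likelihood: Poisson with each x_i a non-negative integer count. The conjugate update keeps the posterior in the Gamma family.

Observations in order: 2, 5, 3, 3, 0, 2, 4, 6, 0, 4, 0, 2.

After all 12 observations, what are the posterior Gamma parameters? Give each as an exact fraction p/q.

alpha=35, beta=24

obs 1: x=2 → posterior Gamma(6, 13)
obs 2: x=5 → posterior Gamma(11, 14)
obs 3: x=3 → posterior Gamma(14, 15)
obs 4: x=3 → posterior Gamma(17, 16)
obs 5: x=0 → posterior Gamma(17, 17)
obs 6: x=2 → posterior Gamma(19, 18)
obs 7: x=4 → posterior Gamma(23, 19)
obs 8: x=6 → posterior Gamma(29, 20)
obs 9: x=0 → posterior Gamma(29, 21)
obs 10: x=4 → posterior Gamma(33, 22)
obs 11: x=0 → posterior Gamma(33, 23)
obs 12: x=2 → posterior Gamma(35, 24)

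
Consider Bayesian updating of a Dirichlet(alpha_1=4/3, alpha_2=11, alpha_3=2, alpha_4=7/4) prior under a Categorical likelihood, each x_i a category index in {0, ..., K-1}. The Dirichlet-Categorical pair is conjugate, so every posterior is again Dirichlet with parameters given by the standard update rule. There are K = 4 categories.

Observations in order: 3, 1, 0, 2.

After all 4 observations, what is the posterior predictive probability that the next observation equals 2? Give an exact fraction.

36/241

obs 1: x=3 → posterior Dirichlet(4/3, 11, 2, 11/4)
obs 2: x=1 → posterior Dirichlet(4/3, 12, 2, 11/4)
obs 3: x=0 → posterior Dirichlet(7/3, 12, 2, 11/4)
obs 4: x=2 → posterior Dirichlet(7/3, 12, 3, 11/4)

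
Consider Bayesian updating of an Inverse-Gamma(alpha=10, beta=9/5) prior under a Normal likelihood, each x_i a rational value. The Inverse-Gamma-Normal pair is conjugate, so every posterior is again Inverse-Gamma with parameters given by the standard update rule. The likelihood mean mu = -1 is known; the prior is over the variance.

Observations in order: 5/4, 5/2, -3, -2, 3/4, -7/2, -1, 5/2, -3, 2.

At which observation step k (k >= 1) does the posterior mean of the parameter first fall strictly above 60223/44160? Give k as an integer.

obs 1: x=5/4 → posterior Inverse-Gamma(21/2, 693/160)
obs 2: x=5/2 → posterior Inverse-Gamma(11, 1673/160)
obs 3: x=-3 → posterior Inverse-Gamma(23/2, 1993/160)
obs 4: x=-2 → posterior Inverse-Gamma(12, 2073/160)
obs 5: x=3/4 → posterior Inverse-Gamma(25/2, 1159/80)
obs 6: x=-7/2 → posterior Inverse-Gamma(13, 1409/80)
obs 7: x=-1 → posterior Inverse-Gamma(27/2, 1409/80)
obs 8: x=5/2 → posterior Inverse-Gamma(14, 1899/80)
obs 9: x=-3 → posterior Inverse-Gamma(29/2, 2059/80)
obs 10: x=2 → posterior Inverse-Gamma(15, 2419/80)

k = 6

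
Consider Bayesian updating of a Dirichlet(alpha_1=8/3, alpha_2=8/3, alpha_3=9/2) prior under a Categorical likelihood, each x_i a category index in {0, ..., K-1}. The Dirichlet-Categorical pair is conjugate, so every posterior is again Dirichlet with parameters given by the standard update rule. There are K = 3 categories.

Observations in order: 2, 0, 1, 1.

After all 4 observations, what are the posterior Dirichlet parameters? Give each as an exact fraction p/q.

obs 1: x=2 → posterior Dirichlet(8/3, 8/3, 11/2)
obs 2: x=0 → posterior Dirichlet(11/3, 8/3, 11/2)
obs 3: x=1 → posterior Dirichlet(11/3, 11/3, 11/2)
obs 4: x=1 → posterior Dirichlet(11/3, 14/3, 11/2)

alpha_1=11/3, alpha_2=14/3, alpha_3=11/2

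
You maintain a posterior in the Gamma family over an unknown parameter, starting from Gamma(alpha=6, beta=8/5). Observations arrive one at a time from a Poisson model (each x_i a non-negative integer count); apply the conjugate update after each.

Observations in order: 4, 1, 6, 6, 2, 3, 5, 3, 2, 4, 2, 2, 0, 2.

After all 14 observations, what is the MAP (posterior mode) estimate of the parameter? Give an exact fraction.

235/78

obs 1: x=4 → posterior Gamma(10, 13/5)
obs 2: x=1 → posterior Gamma(11, 18/5)
obs 3: x=6 → posterior Gamma(17, 23/5)
obs 4: x=6 → posterior Gamma(23, 28/5)
obs 5: x=2 → posterior Gamma(25, 33/5)
obs 6: x=3 → posterior Gamma(28, 38/5)
obs 7: x=5 → posterior Gamma(33, 43/5)
obs 8: x=3 → posterior Gamma(36, 48/5)
obs 9: x=2 → posterior Gamma(38, 53/5)
obs 10: x=4 → posterior Gamma(42, 58/5)
obs 11: x=2 → posterior Gamma(44, 63/5)
obs 12: x=2 → posterior Gamma(46, 68/5)
obs 13: x=0 → posterior Gamma(46, 73/5)
obs 14: x=2 → posterior Gamma(48, 78/5)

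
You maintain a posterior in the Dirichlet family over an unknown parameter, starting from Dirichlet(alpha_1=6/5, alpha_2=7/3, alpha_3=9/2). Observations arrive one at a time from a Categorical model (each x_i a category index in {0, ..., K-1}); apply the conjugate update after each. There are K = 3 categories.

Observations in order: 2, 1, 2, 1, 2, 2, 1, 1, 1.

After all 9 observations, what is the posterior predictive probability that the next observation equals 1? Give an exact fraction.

220/511

obs 1: x=2 → posterior Dirichlet(6/5, 7/3, 11/2)
obs 2: x=1 → posterior Dirichlet(6/5, 10/3, 11/2)
obs 3: x=2 → posterior Dirichlet(6/5, 10/3, 13/2)
obs 4: x=1 → posterior Dirichlet(6/5, 13/3, 13/2)
obs 5: x=2 → posterior Dirichlet(6/5, 13/3, 15/2)
obs 6: x=2 → posterior Dirichlet(6/5, 13/3, 17/2)
obs 7: x=1 → posterior Dirichlet(6/5, 16/3, 17/2)
obs 8: x=1 → posterior Dirichlet(6/5, 19/3, 17/2)
obs 9: x=1 → posterior Dirichlet(6/5, 22/3, 17/2)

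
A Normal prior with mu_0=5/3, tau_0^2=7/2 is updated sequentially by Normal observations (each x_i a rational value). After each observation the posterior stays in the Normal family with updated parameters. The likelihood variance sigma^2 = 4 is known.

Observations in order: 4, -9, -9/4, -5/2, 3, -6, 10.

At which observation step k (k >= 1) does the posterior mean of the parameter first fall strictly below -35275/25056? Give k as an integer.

k = 4

obs 1: x=4 → posterior Normal(124/45, 28/15)
obs 2: x=-9 → posterior Normal(-65/66, 14/11)
obs 3: x=-9/4 → posterior Normal(-449/348, 28/29)
obs 4: x=-5/2 → posterior Normal(-659/432, 7/9)
obs 5: x=3 → posterior Normal(-407/516, 28/43)
obs 6: x=-6 → posterior Normal(-911/600, 14/25)
obs 7: x=10 → posterior Normal(-71/684, 28/57)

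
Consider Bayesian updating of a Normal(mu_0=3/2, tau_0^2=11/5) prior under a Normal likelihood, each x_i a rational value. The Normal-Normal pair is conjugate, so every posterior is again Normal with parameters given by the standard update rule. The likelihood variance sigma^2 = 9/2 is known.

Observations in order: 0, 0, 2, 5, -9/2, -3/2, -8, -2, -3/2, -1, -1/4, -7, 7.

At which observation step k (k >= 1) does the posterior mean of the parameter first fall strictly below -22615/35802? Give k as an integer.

obs 1: x=0 → posterior Normal(135/134, 99/67)
obs 2: x=0 → posterior Normal(135/178, 99/89)
obs 3: x=2 → posterior Normal(223/222, 33/37)
obs 4: x=5 → posterior Normal(443/266, 99/133)
obs 5: x=-9/2 → posterior Normal(49/62, 99/155)
obs 6: x=-3/2 → posterior Normal(179/354, 33/59)
obs 7: x=-8 → posterior Normal(-173/398, 99/199)
obs 8: x=-2 → posterior Normal(-261/442, 99/221)
obs 9: x=-3/2 → posterior Normal(-109/162, 11/27)
obs 10: x=-1 → posterior Normal(-7/10, 99/265)
obs 11: x=-1/4 → posterior Normal(-191/287, 99/287)
obs 12: x=-7 → posterior Normal(-115/103, 33/103)
obs 13: x=7 → posterior Normal(-191/331, 99/331)

k = 9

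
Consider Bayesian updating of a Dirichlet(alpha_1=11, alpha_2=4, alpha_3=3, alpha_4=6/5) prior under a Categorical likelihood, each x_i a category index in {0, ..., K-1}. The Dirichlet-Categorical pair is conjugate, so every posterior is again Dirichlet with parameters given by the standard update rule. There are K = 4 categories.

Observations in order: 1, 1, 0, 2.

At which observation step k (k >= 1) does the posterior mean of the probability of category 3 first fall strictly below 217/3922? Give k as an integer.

k = 3

obs 1: x=1 → posterior Dirichlet(11, 5, 3, 6/5)
obs 2: x=1 → posterior Dirichlet(11, 6, 3, 6/5)
obs 3: x=0 → posterior Dirichlet(12, 6, 3, 6/5)
obs 4: x=2 → posterior Dirichlet(12, 6, 4, 6/5)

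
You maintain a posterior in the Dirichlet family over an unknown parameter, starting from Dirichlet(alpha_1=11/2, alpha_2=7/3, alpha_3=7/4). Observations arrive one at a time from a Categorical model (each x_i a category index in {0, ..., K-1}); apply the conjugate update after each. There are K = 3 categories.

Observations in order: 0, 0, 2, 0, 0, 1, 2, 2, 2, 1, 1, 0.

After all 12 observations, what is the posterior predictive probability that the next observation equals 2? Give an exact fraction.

69/259

obs 1: x=0 → posterior Dirichlet(13/2, 7/3, 7/4)
obs 2: x=0 → posterior Dirichlet(15/2, 7/3, 7/4)
obs 3: x=2 → posterior Dirichlet(15/2, 7/3, 11/4)
obs 4: x=0 → posterior Dirichlet(17/2, 7/3, 11/4)
obs 5: x=0 → posterior Dirichlet(19/2, 7/3, 11/4)
obs 6: x=1 → posterior Dirichlet(19/2, 10/3, 11/4)
obs 7: x=2 → posterior Dirichlet(19/2, 10/3, 15/4)
obs 8: x=2 → posterior Dirichlet(19/2, 10/3, 19/4)
obs 9: x=2 → posterior Dirichlet(19/2, 10/3, 23/4)
obs 10: x=1 → posterior Dirichlet(19/2, 13/3, 23/4)
obs 11: x=1 → posterior Dirichlet(19/2, 16/3, 23/4)
obs 12: x=0 → posterior Dirichlet(21/2, 16/3, 23/4)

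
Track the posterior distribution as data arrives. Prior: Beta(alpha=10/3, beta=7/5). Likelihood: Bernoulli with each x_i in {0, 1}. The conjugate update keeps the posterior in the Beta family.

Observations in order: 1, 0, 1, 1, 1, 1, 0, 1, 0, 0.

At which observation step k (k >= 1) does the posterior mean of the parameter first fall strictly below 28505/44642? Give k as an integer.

k = 10

obs 1: x=1 → posterior Beta(13/3, 7/5)
obs 2: x=0 → posterior Beta(13/3, 12/5)
obs 3: x=1 → posterior Beta(16/3, 12/5)
obs 4: x=1 → posterior Beta(19/3, 12/5)
obs 5: x=1 → posterior Beta(22/3, 12/5)
obs 6: x=1 → posterior Beta(25/3, 12/5)
obs 7: x=0 → posterior Beta(25/3, 17/5)
obs 8: x=1 → posterior Beta(28/3, 17/5)
obs 9: x=0 → posterior Beta(28/3, 22/5)
obs 10: x=0 → posterior Beta(28/3, 27/5)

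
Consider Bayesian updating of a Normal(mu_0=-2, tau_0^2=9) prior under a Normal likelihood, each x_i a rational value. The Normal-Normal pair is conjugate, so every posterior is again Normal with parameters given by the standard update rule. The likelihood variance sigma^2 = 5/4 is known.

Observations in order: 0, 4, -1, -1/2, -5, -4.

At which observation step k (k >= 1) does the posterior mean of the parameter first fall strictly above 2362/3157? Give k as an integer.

k = 2

obs 1: x=0 → posterior Normal(-10/41, 45/41)
obs 2: x=4 → posterior Normal(134/77, 45/77)
obs 3: x=-1 → posterior Normal(98/113, 45/113)
obs 4: x=-1/2 → posterior Normal(80/149, 45/149)
obs 5: x=-5 → posterior Normal(-20/37, 9/37)
obs 6: x=-4 → posterior Normal(-244/221, 45/221)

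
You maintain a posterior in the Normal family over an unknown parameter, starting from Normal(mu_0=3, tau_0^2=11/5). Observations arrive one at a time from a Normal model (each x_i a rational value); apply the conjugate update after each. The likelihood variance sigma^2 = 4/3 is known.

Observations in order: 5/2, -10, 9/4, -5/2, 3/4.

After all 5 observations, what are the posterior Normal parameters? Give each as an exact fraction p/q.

mu_0=-171/185, tau_0^2=44/185

obs 1: x=5/2 → posterior Normal(285/106, 44/53)
obs 2: x=-10 → posterior Normal(-375/172, 22/43)
obs 3: x=9/4 → posterior Normal(-453/476, 44/119)
obs 4: x=-5/2 → posterior Normal(-783/608, 11/38)
obs 5: x=3/4 → posterior Normal(-171/185, 44/185)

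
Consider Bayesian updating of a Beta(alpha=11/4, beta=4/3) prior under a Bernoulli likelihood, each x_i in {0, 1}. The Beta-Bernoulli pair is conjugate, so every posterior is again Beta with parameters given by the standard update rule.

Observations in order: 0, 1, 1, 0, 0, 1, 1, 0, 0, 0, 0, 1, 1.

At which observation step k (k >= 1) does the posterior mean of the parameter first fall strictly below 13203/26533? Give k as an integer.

obs 1: x=0 → posterior Beta(11/4, 7/3)
obs 2: x=1 → posterior Beta(15/4, 7/3)
obs 3: x=1 → posterior Beta(19/4, 7/3)
obs 4: x=0 → posterior Beta(19/4, 10/3)
obs 5: x=0 → posterior Beta(19/4, 13/3)
obs 6: x=1 → posterior Beta(23/4, 13/3)
obs 7: x=1 → posterior Beta(27/4, 13/3)
obs 8: x=0 → posterior Beta(27/4, 16/3)
obs 9: x=0 → posterior Beta(27/4, 19/3)
obs 10: x=0 → posterior Beta(27/4, 22/3)
obs 11: x=0 → posterior Beta(27/4, 25/3)
obs 12: x=1 → posterior Beta(31/4, 25/3)
obs 13: x=1 → posterior Beta(35/4, 25/3)

k = 10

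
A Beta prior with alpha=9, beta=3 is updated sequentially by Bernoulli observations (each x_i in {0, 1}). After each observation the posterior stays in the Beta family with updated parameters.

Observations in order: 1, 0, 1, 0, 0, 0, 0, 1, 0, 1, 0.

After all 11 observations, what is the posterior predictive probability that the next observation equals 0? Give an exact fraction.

obs 1: x=1 → posterior Beta(10, 3)
obs 2: x=0 → posterior Beta(10, 4)
obs 3: x=1 → posterior Beta(11, 4)
obs 4: x=0 → posterior Beta(11, 5)
obs 5: x=0 → posterior Beta(11, 6)
obs 6: x=0 → posterior Beta(11, 7)
obs 7: x=0 → posterior Beta(11, 8)
obs 8: x=1 → posterior Beta(12, 8)
obs 9: x=0 → posterior Beta(12, 9)
obs 10: x=1 → posterior Beta(13, 9)
obs 11: x=0 → posterior Beta(13, 10)

10/23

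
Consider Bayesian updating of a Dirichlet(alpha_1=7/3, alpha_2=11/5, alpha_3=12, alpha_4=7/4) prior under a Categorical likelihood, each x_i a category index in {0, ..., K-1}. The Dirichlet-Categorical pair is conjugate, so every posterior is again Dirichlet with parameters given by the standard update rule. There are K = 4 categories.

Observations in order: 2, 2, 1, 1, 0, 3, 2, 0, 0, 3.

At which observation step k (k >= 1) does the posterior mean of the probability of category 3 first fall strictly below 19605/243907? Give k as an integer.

obs 1: x=2 → posterior Dirichlet(7/3, 11/5, 13, 7/4)
obs 2: x=2 → posterior Dirichlet(7/3, 11/5, 14, 7/4)
obs 3: x=1 → posterior Dirichlet(7/3, 16/5, 14, 7/4)
obs 4: x=1 → posterior Dirichlet(7/3, 21/5, 14, 7/4)
obs 5: x=0 → posterior Dirichlet(10/3, 21/5, 14, 7/4)
obs 6: x=3 → posterior Dirichlet(10/3, 21/5, 14, 11/4)
obs 7: x=2 → posterior Dirichlet(10/3, 21/5, 15, 11/4)
obs 8: x=0 → posterior Dirichlet(13/3, 21/5, 15, 11/4)
obs 9: x=0 → posterior Dirichlet(16/3, 21/5, 15, 11/4)
obs 10: x=3 → posterior Dirichlet(16/3, 21/5, 15, 15/4)

k = 4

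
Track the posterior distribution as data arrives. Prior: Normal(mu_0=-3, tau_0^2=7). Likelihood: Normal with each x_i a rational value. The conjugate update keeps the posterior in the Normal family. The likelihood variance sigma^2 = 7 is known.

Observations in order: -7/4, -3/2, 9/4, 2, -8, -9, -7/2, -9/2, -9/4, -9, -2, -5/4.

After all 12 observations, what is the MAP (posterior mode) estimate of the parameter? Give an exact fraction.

obs 1: x=-7/4 → posterior Normal(-19/8, 7/2)
obs 2: x=-3/2 → posterior Normal(-25/12, 7/3)
obs 3: x=9/4 → posterior Normal(-1, 7/4)
obs 4: x=2 → posterior Normal(-2/5, 7/5)
obs 5: x=-8 → posterior Normal(-5/3, 7/6)
obs 6: x=-9 → posterior Normal(-19/7, 1)
obs 7: x=-7/2 → posterior Normal(-45/16, 7/8)
obs 8: x=-9/2 → posterior Normal(-3, 7/9)
obs 9: x=-9/4 → posterior Normal(-117/40, 7/10)
obs 10: x=-9 → posterior Normal(-153/44, 7/11)
obs 11: x=-2 → posterior Normal(-161/48, 7/12)
obs 12: x=-5/4 → posterior Normal(-83/26, 7/13)

-83/26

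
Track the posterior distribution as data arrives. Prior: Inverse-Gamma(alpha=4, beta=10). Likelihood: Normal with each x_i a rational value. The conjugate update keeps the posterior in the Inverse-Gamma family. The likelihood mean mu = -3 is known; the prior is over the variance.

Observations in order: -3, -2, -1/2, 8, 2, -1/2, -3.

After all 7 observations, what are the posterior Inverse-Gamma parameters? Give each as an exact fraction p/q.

obs 1: x=-3 → posterior Inverse-Gamma(9/2, 10)
obs 2: x=-2 → posterior Inverse-Gamma(5, 21/2)
obs 3: x=-1/2 → posterior Inverse-Gamma(11/2, 109/8)
obs 4: x=8 → posterior Inverse-Gamma(6, 593/8)
obs 5: x=2 → posterior Inverse-Gamma(13/2, 693/8)
obs 6: x=-1/2 → posterior Inverse-Gamma(7, 359/4)
obs 7: x=-3 → posterior Inverse-Gamma(15/2, 359/4)

alpha=15/2, beta=359/4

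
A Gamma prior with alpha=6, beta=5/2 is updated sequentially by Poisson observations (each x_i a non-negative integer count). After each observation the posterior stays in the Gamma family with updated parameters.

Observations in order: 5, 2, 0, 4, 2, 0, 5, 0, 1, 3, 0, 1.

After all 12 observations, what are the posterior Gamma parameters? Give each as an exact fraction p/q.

alpha=29, beta=29/2

obs 1: x=5 → posterior Gamma(11, 7/2)
obs 2: x=2 → posterior Gamma(13, 9/2)
obs 3: x=0 → posterior Gamma(13, 11/2)
obs 4: x=4 → posterior Gamma(17, 13/2)
obs 5: x=2 → posterior Gamma(19, 15/2)
obs 6: x=0 → posterior Gamma(19, 17/2)
obs 7: x=5 → posterior Gamma(24, 19/2)
obs 8: x=0 → posterior Gamma(24, 21/2)
obs 9: x=1 → posterior Gamma(25, 23/2)
obs 10: x=3 → posterior Gamma(28, 25/2)
obs 11: x=0 → posterior Gamma(28, 27/2)
obs 12: x=1 → posterior Gamma(29, 29/2)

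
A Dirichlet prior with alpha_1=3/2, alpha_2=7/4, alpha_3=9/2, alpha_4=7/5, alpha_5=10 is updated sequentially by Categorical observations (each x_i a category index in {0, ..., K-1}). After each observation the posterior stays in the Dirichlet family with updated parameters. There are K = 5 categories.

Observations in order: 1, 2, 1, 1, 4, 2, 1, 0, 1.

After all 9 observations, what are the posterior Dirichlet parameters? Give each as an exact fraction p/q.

obs 1: x=1 → posterior Dirichlet(3/2, 11/4, 9/2, 7/5, 10)
obs 2: x=2 → posterior Dirichlet(3/2, 11/4, 11/2, 7/5, 10)
obs 3: x=1 → posterior Dirichlet(3/2, 15/4, 11/2, 7/5, 10)
obs 4: x=1 → posterior Dirichlet(3/2, 19/4, 11/2, 7/5, 10)
obs 5: x=4 → posterior Dirichlet(3/2, 19/4, 11/2, 7/5, 11)
obs 6: x=2 → posterior Dirichlet(3/2, 19/4, 13/2, 7/5, 11)
obs 7: x=1 → posterior Dirichlet(3/2, 23/4, 13/2, 7/5, 11)
obs 8: x=0 → posterior Dirichlet(5/2, 23/4, 13/2, 7/5, 11)
obs 9: x=1 → posterior Dirichlet(5/2, 27/4, 13/2, 7/5, 11)

alpha_1=5/2, alpha_2=27/4, alpha_3=13/2, alpha_4=7/5, alpha_5=11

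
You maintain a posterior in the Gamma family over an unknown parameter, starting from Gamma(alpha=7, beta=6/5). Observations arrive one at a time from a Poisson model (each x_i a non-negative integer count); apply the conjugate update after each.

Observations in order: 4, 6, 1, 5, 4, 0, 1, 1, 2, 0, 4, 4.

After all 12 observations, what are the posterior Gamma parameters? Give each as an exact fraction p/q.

obs 1: x=4 → posterior Gamma(11, 11/5)
obs 2: x=6 → posterior Gamma(17, 16/5)
obs 3: x=1 → posterior Gamma(18, 21/5)
obs 4: x=5 → posterior Gamma(23, 26/5)
obs 5: x=4 → posterior Gamma(27, 31/5)
obs 6: x=0 → posterior Gamma(27, 36/5)
obs 7: x=1 → posterior Gamma(28, 41/5)
obs 8: x=1 → posterior Gamma(29, 46/5)
obs 9: x=2 → posterior Gamma(31, 51/5)
obs 10: x=0 → posterior Gamma(31, 56/5)
obs 11: x=4 → posterior Gamma(35, 61/5)
obs 12: x=4 → posterior Gamma(39, 66/5)

alpha=39, beta=66/5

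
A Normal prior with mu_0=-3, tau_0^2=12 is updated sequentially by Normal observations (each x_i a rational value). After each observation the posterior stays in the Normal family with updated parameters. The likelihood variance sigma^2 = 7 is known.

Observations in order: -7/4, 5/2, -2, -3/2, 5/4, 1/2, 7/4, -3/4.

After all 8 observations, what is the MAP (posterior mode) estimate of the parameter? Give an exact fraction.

-21/103

obs 1: x=-7/4 → posterior Normal(-42/19, 84/19)
obs 2: x=5/2 → posterior Normal(-12/31, 84/31)
obs 3: x=-2 → posterior Normal(-36/43, 84/43)
obs 4: x=-3/2 → posterior Normal(-54/55, 84/55)
obs 5: x=5/4 → posterior Normal(-39/67, 84/67)
obs 6: x=1/2 → posterior Normal(-33/79, 84/79)
obs 7: x=7/4 → posterior Normal(-12/91, 12/13)
obs 8: x=-3/4 → posterior Normal(-21/103, 84/103)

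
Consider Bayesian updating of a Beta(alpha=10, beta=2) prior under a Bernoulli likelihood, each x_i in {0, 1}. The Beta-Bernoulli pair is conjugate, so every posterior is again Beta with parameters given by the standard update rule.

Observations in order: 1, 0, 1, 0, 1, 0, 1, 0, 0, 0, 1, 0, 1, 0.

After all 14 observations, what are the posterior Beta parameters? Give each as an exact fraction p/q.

obs 1: x=1 → posterior Beta(11, 2)
obs 2: x=0 → posterior Beta(11, 3)
obs 3: x=1 → posterior Beta(12, 3)
obs 4: x=0 → posterior Beta(12, 4)
obs 5: x=1 → posterior Beta(13, 4)
obs 6: x=0 → posterior Beta(13, 5)
obs 7: x=1 → posterior Beta(14, 5)
obs 8: x=0 → posterior Beta(14, 6)
obs 9: x=0 → posterior Beta(14, 7)
obs 10: x=0 → posterior Beta(14, 8)
obs 11: x=1 → posterior Beta(15, 8)
obs 12: x=0 → posterior Beta(15, 9)
obs 13: x=1 → posterior Beta(16, 9)
obs 14: x=0 → posterior Beta(16, 10)

alpha=16, beta=10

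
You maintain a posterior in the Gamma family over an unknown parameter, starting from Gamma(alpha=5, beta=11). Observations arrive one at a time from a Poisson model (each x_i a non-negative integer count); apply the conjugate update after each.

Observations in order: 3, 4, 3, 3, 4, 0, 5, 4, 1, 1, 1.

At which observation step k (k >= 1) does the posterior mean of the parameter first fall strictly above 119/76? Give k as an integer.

k = 8

obs 1: x=3 → posterior Gamma(8, 12)
obs 2: x=4 → posterior Gamma(12, 13)
obs 3: x=3 → posterior Gamma(15, 14)
obs 4: x=3 → posterior Gamma(18, 15)
obs 5: x=4 → posterior Gamma(22, 16)
obs 6: x=0 → posterior Gamma(22, 17)
obs 7: x=5 → posterior Gamma(27, 18)
obs 8: x=4 → posterior Gamma(31, 19)
obs 9: x=1 → posterior Gamma(32, 20)
obs 10: x=1 → posterior Gamma(33, 21)
obs 11: x=1 → posterior Gamma(34, 22)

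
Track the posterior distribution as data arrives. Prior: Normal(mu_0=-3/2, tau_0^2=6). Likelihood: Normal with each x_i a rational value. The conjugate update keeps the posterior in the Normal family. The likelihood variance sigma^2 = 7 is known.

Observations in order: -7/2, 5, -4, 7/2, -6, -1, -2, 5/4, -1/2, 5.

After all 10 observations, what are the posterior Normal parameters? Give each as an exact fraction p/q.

obs 1: x=-7/2 → posterior Normal(-63/26, 42/13)
obs 2: x=5 → posterior Normal(-3/38, 42/19)
obs 3: x=-4 → posterior Normal(-51/50, 42/25)
obs 4: x=7/2 → posterior Normal(-9/62, 42/31)
obs 5: x=-6 → posterior Normal(-81/74, 42/37)
obs 6: x=-1 → posterior Normal(-93/86, 42/43)
obs 7: x=-2 → posterior Normal(-117/98, 6/7)
obs 8: x=5/4 → posterior Normal(-51/55, 42/55)
obs 9: x=-1/2 → posterior Normal(-54/61, 42/61)
obs 10: x=5 → posterior Normal(-24/67, 42/67)

mu_0=-24/67, tau_0^2=42/67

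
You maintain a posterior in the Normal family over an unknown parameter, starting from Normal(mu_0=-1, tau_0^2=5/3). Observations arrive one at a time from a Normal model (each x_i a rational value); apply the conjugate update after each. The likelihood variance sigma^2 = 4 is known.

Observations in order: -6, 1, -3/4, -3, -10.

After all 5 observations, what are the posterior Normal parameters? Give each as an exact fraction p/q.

obs 1: x=-6 → posterior Normal(-42/17, 20/17)
obs 2: x=1 → posterior Normal(-37/22, 10/11)
obs 3: x=-3/4 → posterior Normal(-163/108, 20/27)
obs 4: x=-3 → posterior Normal(-223/128, 5/8)
obs 5: x=-10 → posterior Normal(-423/148, 20/37)

mu_0=-423/148, tau_0^2=20/37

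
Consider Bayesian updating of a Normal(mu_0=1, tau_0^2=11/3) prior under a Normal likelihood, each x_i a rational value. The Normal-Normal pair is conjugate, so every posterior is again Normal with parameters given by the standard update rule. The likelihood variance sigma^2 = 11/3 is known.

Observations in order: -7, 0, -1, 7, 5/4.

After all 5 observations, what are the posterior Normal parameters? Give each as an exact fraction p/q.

mu_0=5/24, tau_0^2=11/18

obs 1: x=-7 → posterior Normal(-3, 11/6)
obs 2: x=0 → posterior Normal(-2, 11/9)
obs 3: x=-1 → posterior Normal(-7/4, 11/12)
obs 4: x=7 → posterior Normal(0, 11/15)
obs 5: x=5/4 → posterior Normal(5/24, 11/18)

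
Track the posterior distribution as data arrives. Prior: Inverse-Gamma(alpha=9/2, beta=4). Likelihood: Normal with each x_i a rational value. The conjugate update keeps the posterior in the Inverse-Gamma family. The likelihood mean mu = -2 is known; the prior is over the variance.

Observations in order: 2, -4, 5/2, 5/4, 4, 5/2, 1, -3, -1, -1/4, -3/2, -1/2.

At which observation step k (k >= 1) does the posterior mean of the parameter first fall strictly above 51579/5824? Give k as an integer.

k = 7

obs 1: x=2 → posterior Inverse-Gamma(5, 12)
obs 2: x=-4 → posterior Inverse-Gamma(11/2, 14)
obs 3: x=5/2 → posterior Inverse-Gamma(6, 193/8)
obs 4: x=5/4 → posterior Inverse-Gamma(13/2, 941/32)
obs 5: x=4 → posterior Inverse-Gamma(7, 1517/32)
obs 6: x=5/2 → posterior Inverse-Gamma(15/2, 1841/32)
obs 7: x=1 → posterior Inverse-Gamma(8, 1985/32)
obs 8: x=-3 → posterior Inverse-Gamma(17/2, 2001/32)
obs 9: x=-1 → posterior Inverse-Gamma(9, 2017/32)
obs 10: x=-1/4 → posterior Inverse-Gamma(19/2, 1033/16)
obs 11: x=-3/2 → posterior Inverse-Gamma(10, 1035/16)
obs 12: x=-1/2 → posterior Inverse-Gamma(21/2, 1053/16)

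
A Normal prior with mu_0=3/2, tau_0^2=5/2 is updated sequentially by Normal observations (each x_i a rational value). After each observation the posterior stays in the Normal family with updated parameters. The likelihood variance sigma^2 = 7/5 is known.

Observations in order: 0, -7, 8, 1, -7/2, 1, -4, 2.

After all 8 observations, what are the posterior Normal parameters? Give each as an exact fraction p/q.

mu_0=-83/428, tau_0^2=35/214

obs 1: x=0 → posterior Normal(7/13, 35/39)
obs 2: x=-7 → posterior Normal(-77/32, 35/64)
obs 3: x=8 → posterior Normal(46/89, 35/89)
obs 4: x=1 → posterior Normal(71/114, 35/114)
obs 5: x=-7/2 → posterior Normal(-33/278, 35/139)
obs 6: x=1 → posterior Normal(17/328, 35/164)
obs 7: x=-4 → posterior Normal(-61/126, 5/27)
obs 8: x=2 → posterior Normal(-83/428, 35/214)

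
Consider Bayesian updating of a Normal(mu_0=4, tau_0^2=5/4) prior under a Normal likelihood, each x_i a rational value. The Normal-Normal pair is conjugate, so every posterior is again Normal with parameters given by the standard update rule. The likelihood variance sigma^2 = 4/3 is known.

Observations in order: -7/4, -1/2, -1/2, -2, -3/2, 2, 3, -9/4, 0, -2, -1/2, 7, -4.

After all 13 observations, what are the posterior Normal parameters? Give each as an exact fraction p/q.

obs 1: x=-7/4 → posterior Normal(151/124, 20/31)
obs 2: x=-1/2 → posterior Normal(121/184, 10/23)
obs 3: x=-1/2 → posterior Normal(91/244, 20/61)
obs 4: x=-2 → posterior Normal(-29/304, 5/19)
obs 5: x=-3/2 → posterior Normal(-17/52, 20/91)
obs 6: x=2 → posterior Normal(1/424, 10/53)
obs 7: x=3 → posterior Normal(181/484, 20/121)
obs 8: x=-9/4 → posterior Normal(23/272, 5/34)
obs 9: x=0 → posterior Normal(23/302, 20/151)
obs 10: x=-2 → posterior Normal(-37/332, 10/83)
obs 11: x=-1/2 → posterior Normal(-26/181, 20/181)
obs 12: x=7 → posterior Normal(79/196, 5/49)
obs 13: x=-4 → posterior Normal(19/211, 20/211)

mu_0=19/211, tau_0^2=20/211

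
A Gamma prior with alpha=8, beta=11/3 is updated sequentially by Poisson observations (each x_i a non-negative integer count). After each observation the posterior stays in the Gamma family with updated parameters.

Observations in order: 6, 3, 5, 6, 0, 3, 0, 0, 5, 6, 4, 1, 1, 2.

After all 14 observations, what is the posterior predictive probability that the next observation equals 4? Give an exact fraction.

obs 1: x=6 → posterior Gamma(14, 14/3)
obs 2: x=3 → posterior Gamma(17, 17/3)
obs 3: x=5 → posterior Gamma(22, 20/3)
obs 4: x=6 → posterior Gamma(28, 23/3)
obs 5: x=0 → posterior Gamma(28, 26/3)
obs 6: x=3 → posterior Gamma(31, 29/3)
obs 7: x=0 → posterior Gamma(31, 32/3)
obs 8: x=0 → posterior Gamma(31, 35/3)
obs 9: x=5 → posterior Gamma(36, 38/3)
obs 10: x=6 → posterior Gamma(42, 41/3)
obs 11: x=4 → posterior Gamma(46, 44/3)
obs 12: x=1 → posterior Gamma(47, 47/3)
obs 13: x=1 → posterior Gamma(48, 50/3)
obs 14: x=2 → posterior Gamma(50, 53/3)

3880490735155496349977586635069372476924771666577088436787881344564817333787808359877058987425/25243726041729262311174236612902823556097654755308255811021174400026840058706731559168556138496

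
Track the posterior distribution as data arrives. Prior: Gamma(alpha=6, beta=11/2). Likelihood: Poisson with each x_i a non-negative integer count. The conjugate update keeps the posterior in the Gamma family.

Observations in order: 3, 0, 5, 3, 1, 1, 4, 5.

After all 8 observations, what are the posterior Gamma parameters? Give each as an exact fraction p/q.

alpha=28, beta=27/2

obs 1: x=3 → posterior Gamma(9, 13/2)
obs 2: x=0 → posterior Gamma(9, 15/2)
obs 3: x=5 → posterior Gamma(14, 17/2)
obs 4: x=3 → posterior Gamma(17, 19/2)
obs 5: x=1 → posterior Gamma(18, 21/2)
obs 6: x=1 → posterior Gamma(19, 23/2)
obs 7: x=4 → posterior Gamma(23, 25/2)
obs 8: x=5 → posterior Gamma(28, 27/2)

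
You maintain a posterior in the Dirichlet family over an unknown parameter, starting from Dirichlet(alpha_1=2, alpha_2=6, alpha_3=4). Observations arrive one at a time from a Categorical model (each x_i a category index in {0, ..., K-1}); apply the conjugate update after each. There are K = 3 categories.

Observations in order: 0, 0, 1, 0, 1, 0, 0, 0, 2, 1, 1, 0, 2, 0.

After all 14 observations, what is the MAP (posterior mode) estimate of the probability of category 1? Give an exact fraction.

obs 1: x=0 → posterior Dirichlet(3, 6, 4)
obs 2: x=0 → posterior Dirichlet(4, 6, 4)
obs 3: x=1 → posterior Dirichlet(4, 7, 4)
obs 4: x=0 → posterior Dirichlet(5, 7, 4)
obs 5: x=1 → posterior Dirichlet(5, 8, 4)
obs 6: x=0 → posterior Dirichlet(6, 8, 4)
obs 7: x=0 → posterior Dirichlet(7, 8, 4)
obs 8: x=0 → posterior Dirichlet(8, 8, 4)
obs 9: x=2 → posterior Dirichlet(8, 8, 5)
obs 10: x=1 → posterior Dirichlet(8, 9, 5)
obs 11: x=1 → posterior Dirichlet(8, 10, 5)
obs 12: x=0 → posterior Dirichlet(9, 10, 5)
obs 13: x=2 → posterior Dirichlet(9, 10, 6)
obs 14: x=0 → posterior Dirichlet(10, 10, 6)

9/23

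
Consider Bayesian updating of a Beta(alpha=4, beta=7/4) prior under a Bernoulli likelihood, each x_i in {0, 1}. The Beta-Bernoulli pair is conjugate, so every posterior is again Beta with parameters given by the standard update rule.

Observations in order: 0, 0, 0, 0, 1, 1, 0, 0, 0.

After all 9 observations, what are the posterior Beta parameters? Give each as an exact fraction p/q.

alpha=6, beta=35/4

obs 1: x=0 → posterior Beta(4, 11/4)
obs 2: x=0 → posterior Beta(4, 15/4)
obs 3: x=0 → posterior Beta(4, 19/4)
obs 4: x=0 → posterior Beta(4, 23/4)
obs 5: x=1 → posterior Beta(5, 23/4)
obs 6: x=1 → posterior Beta(6, 23/4)
obs 7: x=0 → posterior Beta(6, 27/4)
obs 8: x=0 → posterior Beta(6, 31/4)
obs 9: x=0 → posterior Beta(6, 35/4)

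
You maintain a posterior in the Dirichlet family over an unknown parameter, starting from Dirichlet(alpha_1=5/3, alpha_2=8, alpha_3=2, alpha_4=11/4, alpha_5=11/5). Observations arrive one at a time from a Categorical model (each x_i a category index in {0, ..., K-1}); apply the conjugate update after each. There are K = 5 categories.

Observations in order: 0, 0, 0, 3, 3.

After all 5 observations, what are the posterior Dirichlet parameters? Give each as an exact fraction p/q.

alpha_1=14/3, alpha_2=8, alpha_3=2, alpha_4=19/4, alpha_5=11/5

obs 1: x=0 → posterior Dirichlet(8/3, 8, 2, 11/4, 11/5)
obs 2: x=0 → posterior Dirichlet(11/3, 8, 2, 11/4, 11/5)
obs 3: x=0 → posterior Dirichlet(14/3, 8, 2, 11/4, 11/5)
obs 4: x=3 → posterior Dirichlet(14/3, 8, 2, 15/4, 11/5)
obs 5: x=3 → posterior Dirichlet(14/3, 8, 2, 19/4, 11/5)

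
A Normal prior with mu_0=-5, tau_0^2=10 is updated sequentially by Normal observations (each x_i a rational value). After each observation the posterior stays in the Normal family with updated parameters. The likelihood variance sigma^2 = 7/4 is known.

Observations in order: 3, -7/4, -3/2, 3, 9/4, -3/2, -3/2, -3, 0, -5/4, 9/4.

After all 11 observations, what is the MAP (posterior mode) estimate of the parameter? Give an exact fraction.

obs 1: x=3 → posterior Normal(85/47, 70/47)
obs 2: x=-7/4 → posterior Normal(5/29, 70/87)
obs 3: x=-3/2 → posterior Normal(-45/127, 70/127)
obs 4: x=3 → posterior Normal(75/167, 70/167)
obs 5: x=9/4 → posterior Normal(55/69, 70/207)
obs 6: x=-3/2 → posterior Normal(105/247, 70/247)
obs 7: x=-3/2 → posterior Normal(45/287, 10/41)
obs 8: x=-3 → posterior Normal(-25/109, 70/327)
obs 9: x=0 → posterior Normal(-75/367, 70/367)
obs 10: x=-5/4 → posterior Normal(-125/407, 70/407)
obs 11: x=9/4 → posterior Normal(-35/447, 70/447)

-35/447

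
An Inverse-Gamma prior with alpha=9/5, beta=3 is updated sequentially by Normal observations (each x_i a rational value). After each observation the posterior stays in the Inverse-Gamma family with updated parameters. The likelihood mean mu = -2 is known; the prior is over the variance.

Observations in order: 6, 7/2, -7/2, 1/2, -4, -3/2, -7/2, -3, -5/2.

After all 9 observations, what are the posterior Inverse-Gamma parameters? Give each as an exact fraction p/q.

obs 1: x=6 → posterior Inverse-Gamma(23/10, 35)
obs 2: x=7/2 → posterior Inverse-Gamma(14/5, 401/8)
obs 3: x=-7/2 → posterior Inverse-Gamma(33/10, 205/4)
obs 4: x=1/2 → posterior Inverse-Gamma(19/5, 435/8)
obs 5: x=-4 → posterior Inverse-Gamma(43/10, 451/8)
obs 6: x=-3/2 → posterior Inverse-Gamma(24/5, 113/2)
obs 7: x=-7/2 → posterior Inverse-Gamma(53/10, 461/8)
obs 8: x=-3 → posterior Inverse-Gamma(29/5, 465/8)
obs 9: x=-5/2 → posterior Inverse-Gamma(63/10, 233/4)

alpha=63/10, beta=233/4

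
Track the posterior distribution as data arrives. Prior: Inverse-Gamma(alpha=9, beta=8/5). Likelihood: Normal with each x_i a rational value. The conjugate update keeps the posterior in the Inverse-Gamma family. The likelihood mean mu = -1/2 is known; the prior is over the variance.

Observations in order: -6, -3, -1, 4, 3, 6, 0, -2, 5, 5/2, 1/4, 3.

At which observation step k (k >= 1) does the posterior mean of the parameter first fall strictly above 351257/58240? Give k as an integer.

obs 1: x=-6 → posterior Inverse-Gamma(19/2, 669/40)
obs 2: x=-3 → posterior Inverse-Gamma(10, 397/20)
obs 3: x=-1 → posterior Inverse-Gamma(21/2, 799/40)
obs 4: x=4 → posterior Inverse-Gamma(11, 301/10)
obs 5: x=3 → posterior Inverse-Gamma(23/2, 1449/40)
obs 6: x=6 → posterior Inverse-Gamma(12, 1147/20)
obs 7: x=0 → posterior Inverse-Gamma(25/2, 2299/40)
obs 8: x=-2 → posterior Inverse-Gamma(13, 293/5)
obs 9: x=5 → posterior Inverse-Gamma(27/2, 2949/40)
obs 10: x=5/2 → posterior Inverse-Gamma(14, 3129/40)
obs 11: x=1/4 → posterior Inverse-Gamma(29/2, 12561/160)
obs 12: x=3 → posterior Inverse-Gamma(15, 13541/160)

k = 12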